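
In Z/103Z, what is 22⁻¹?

89

103 = 4·22 + 15
22 = 1·15 + 7
15 = 2·7 + 1
7 = 7·1 + 0
gcd(22, 103) = 1, so the inverse exists.
Back-substitute for 1:
1 = 1·15 − 2·7
  = −2·22 + 3·15
  = 3·103 − 14·22
So 22⁻¹ ≡ −14 ≡ 89 (mod 103).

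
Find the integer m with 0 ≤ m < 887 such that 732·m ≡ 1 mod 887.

103

Run the extended Euclidean algorithm:
887 = 1·732 + 155
732 = 4·155 + 112
155 = 1·112 + 43
112 = 2·43 + 26
43 = 1·26 + 17
26 = 1·17 + 9
17 = 1·9 + 8
9 = 1·8 + 1
8 = 8·1 + 0
gcd(732, 887) = 1, so the inverse exists.
Back-substitute for 1:
1 = 1·9 − 1·8
  = −1·17 + 2·9
  = 2·26 − 3·17
  = −3·43 + 5·26
  = 5·112 − 13·43
  = −13·155 + 18·112
  = 18·732 − 85·155
  = −85·887 + 103·732
So 732⁻¹ ≡ 103 (mod 887).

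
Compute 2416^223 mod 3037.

1405

Using repeated squaring:
223 in binary is 11011111, i.e. 223 = 128 + 64 + 16 + 8 + 4 + 2 + 1.
2416^1 ≡ 2416 (mod 3037)
2416^2 ≡ 2416^2 = 5837056 ≡ 2979 (mod 3037)
2416^4 ≡ 2979^2 = 8874441 ≡ 327 (mod 3037)
2416^8 ≡ 327^2 = 106929 ≡ 634 (mod 3037)
2416^16 ≡ 634^2 = 401956 ≡ 1072 (mod 3037)
2416^32 ≡ 1072^2 = 1149184 ≡ 1198 (mod 3037)
2416^64 ≡ 1198^2 = 1435204 ≡ 1740 (mod 3037)
2416^128 ≡ 1740^2 = 3027600 ≡ 2748 (mod 3037)
2416^223 = 2416^128 · 2416^64 · 2416^16 · 2416^8 · 2416^4 · 2416^2 · 2416^1 ≡ 2748 · 1740 · 1072 · 634 · 327 · 2979 · 2416 (mod 3037).
Accumulate the product:
2748 · 1740 = 4781520 ≡ 1282
1282 · 1072 = 1374304 ≡ 1580
1580 · 634 = 1001720 ≡ 2547
2547 · 327 = 832869 ≡ 731
731 · 2979 = 2177649 ≡ 120
120 · 2416 = 289920 ≡ 1405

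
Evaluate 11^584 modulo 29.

By square-and-multiply:
584 in binary is 1001001000, i.e. 584 = 512 + 64 + 8.
11^1 ≡ 11 (mod 29)
11^2 ≡ 11^2 = 121 ≡ 5 (mod 29)
11^4 ≡ 5^2 = 25 (mod 29)
11^8 ≡ 25^2 = 625 ≡ 16 (mod 29)
11^16 ≡ 16^2 = 256 ≡ 24 (mod 29)
11^32 ≡ 24^2 = 576 ≡ 25 (mod 29)
11^64 ≡ 25^2 = 625 ≡ 16 (mod 29)
11^128 ≡ 16^2 = 256 ≡ 24 (mod 29)
11^256 ≡ 24^2 = 576 ≡ 25 (mod 29)
11^512 ≡ 25^2 = 625 ≡ 16 (mod 29)
11^584 = 11^512 · 11^64 · 11^8 ≡ 16 · 16 · 16 (mod 29).
Accumulate the product:
16 · 16 = 256 ≡ 24
24 · 16 = 384 ≡ 7

7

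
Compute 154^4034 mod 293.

4034 in binary is 111111000010, i.e. 4034 = 2048 + 1024 + 512 + 256 + 128 + 64 + 2.
154^1 ≡ 154 (mod 293)
154^2 ≡ 154^2 = 23716 ≡ 276 (mod 293)
154^4 ≡ 276^2 = 76176 ≡ 289 (mod 293)
154^8 ≡ 289^2 = 83521 ≡ 16 (mod 293)
154^16 ≡ 16^2 = 256 (mod 293)
154^32 ≡ 256^2 = 65536 ≡ 197 (mod 293)
154^64 ≡ 197^2 = 38809 ≡ 133 (mod 293)
154^128 ≡ 133^2 = 17689 ≡ 109 (mod 293)
154^256 ≡ 109^2 = 11881 ≡ 161 (mod 293)
154^512 ≡ 161^2 = 25921 ≡ 137 (mod 293)
154^1024 ≡ 137^2 = 18769 ≡ 17 (mod 293)
154^2048 ≡ 17^2 = 289 (mod 293)
154^4034 = 154^2048 × 154^1024 × 154^512 × 154^256 × 154^128 × 154^64 × 154^2 ≡ 289 × 17 × 137 × 161 × 109 × 133 × 276 (mod 293).
Accumulate the product:
289 × 17 = 4913 ≡ 225
225 × 137 = 30825 ≡ 60
60 × 161 = 9660 ≡ 284
284 × 109 = 30956 ≡ 191
191 × 133 = 25403 ≡ 205
205 × 276 = 56580 ≡ 31

31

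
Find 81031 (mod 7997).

1061

81031 = 10×7997 + 1061, so 81031 ≡ 1061 (mod 7997).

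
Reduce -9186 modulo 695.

-9186 = -14×695 + 544, so -9186 ≡ 544 (mod 695).

544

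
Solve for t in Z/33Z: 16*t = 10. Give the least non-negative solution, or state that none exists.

13

gcd(16, 33) = 1, so a unique solution mod 33 exists.
16⁻¹ ≡ 31 (mod 33).
t ≡ 31*10 ≡ 13 (mod 33).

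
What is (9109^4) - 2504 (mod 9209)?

6174

(9109)^4 ≡ 8678 (mod 9209)
8678 - 2504 = 6174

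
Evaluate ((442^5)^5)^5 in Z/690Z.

502

(442)^5 ≡ 112 (mod 690)
(112)^5 ≡ 562 (mod 690)
(562)^5 ≡ 502 (mod 690)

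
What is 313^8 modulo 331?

84

By square-and-multiply:
313^1 ≡ 313 (mod 331)
313^2 ≡ 313^2 = 97969 ≡ 324 (mod 331)
313^4 ≡ 324^2 = 104976 ≡ 49 (mod 331)
313^8 ≡ 49^2 = 2401 ≡ 84 (mod 331)
So 313^8 ≡ 84 (mod 331).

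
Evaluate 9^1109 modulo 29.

4

Using repeated squaring:
9^1 ≡ 9 (mod 29)
9^2 ≡ 9^2 = 81 ≡ 23 (mod 29)
9^4 ≡ 23^2 = 529 ≡ 7 (mod 29)
9^8 ≡ 7^2 = 49 ≡ 20 (mod 29)
9^16 ≡ 20^2 = 400 ≡ 23 (mod 29)
9^32 ≡ 23^2 = 529 ≡ 7 (mod 29)
9^64 ≡ 7^2 = 49 ≡ 20 (mod 29)
9^128 ≡ 20^2 = 400 ≡ 23 (mod 29)
9^256 ≡ 23^2 = 529 ≡ 7 (mod 29)
9^512 ≡ 7^2 = 49 ≡ 20 (mod 29)
9^1024 ≡ 20^2 = 400 ≡ 23 (mod 29)
9^1109 = 9^1024 · 9^64 · 9^16 · 9^4 · 9^1 ≡ 23 · 20 · 23 · 7 · 9 (mod 29).
Accumulate the product:
23 · 20 = 460 ≡ 25
25 · 23 = 575 ≡ 24
24 · 7 = 168 ≡ 23
23 · 9 = 207 ≡ 4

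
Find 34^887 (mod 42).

34

34^1 ≡ 34 (mod 42)
34^2 ≡ 34^2 = 1156 ≡ 22 (mod 42)
34^4 ≡ 22^2 = 484 ≡ 22 (mod 42)
34^8 ≡ 22^2 = 484 ≡ 22 (mod 42)
34^16 ≡ 22^2 = 484 ≡ 22 (mod 42)
34^32 ≡ 22^2 = 484 ≡ 22 (mod 42)
34^64 ≡ 22^2 = 484 ≡ 22 (mod 42)
34^128 ≡ 22^2 = 484 ≡ 22 (mod 42)
34^256 ≡ 22^2 = 484 ≡ 22 (mod 42)
34^512 ≡ 22^2 = 484 ≡ 22 (mod 42)
34^887 = 34^512 × 34^256 × 34^64 × 34^32 × 34^16 × 34^4 × 34^2 × 34^1 ≡ 22 × 22 × 22 × 22 × 22 × 22 × 22 × 34 (mod 42).
Accumulate the product:
22 × 22 = 484 ≡ 22
22 × 22 = 484 ≡ 22
22 × 22 = 484 ≡ 22
22 × 22 = 484 ≡ 22
22 × 22 = 484 ≡ 22
22 × 22 = 484 ≡ 22
22 × 34 = 748 ≡ 34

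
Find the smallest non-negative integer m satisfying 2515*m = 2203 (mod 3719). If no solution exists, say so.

2460

gcd(2515, 3719) = 1, so a unique solution mod 3719 exists.
2515⁻¹ ≡ 3580 (mod 3719).
m ≡ 3580*2203 ≡ 2460 (mod 3719).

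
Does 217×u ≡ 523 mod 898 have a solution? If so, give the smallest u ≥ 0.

gcd(217, 898) = 1, so a unique solution mod 898 exists.
217⁻¹ ≡ 389 (mod 898).
u ≡ 389×523 ≡ 499 (mod 898).

499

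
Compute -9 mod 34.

25

-9 = -1×34 + 25, so -9 ≡ 25 (mod 34).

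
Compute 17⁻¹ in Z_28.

By the extended Euclidean algorithm:
28 = 1*17 + 11
17 = 1*11 + 6
11 = 1*6 + 5
6 = 1*5 + 1
5 = 5*1 + 0
gcd(17, 28) = 1, so the inverse exists.
Bézout: 1 = −3*28 + 5*17.
So 17⁻¹ ≡ 5 (mod 28).

5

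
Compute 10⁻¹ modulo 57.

57 = 5·10 + 7
10 = 1·7 + 3
7 = 2·3 + 1
3 = 3·1 + 0
gcd(10, 57) = 1, so the inverse exists.
Bézout: 1 = 3·57 − 17·10.
So 10⁻¹ ≡ −17 ≡ 40 (mod 57).

40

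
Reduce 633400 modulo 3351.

633400 = 189*3351 + 61, so 633400 ≡ 61 (mod 3351).

61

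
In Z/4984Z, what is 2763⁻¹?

4984 = 1×2763 + 2221
2763 = 1×2221 + 542
2221 = 4×542 + 53
542 = 10×53 + 12
53 = 4×12 + 5
12 = 2×5 + 2
5 = 2×2 + 1
2 = 2×1 + 0
gcd(2763, 4984) = 1, so the inverse exists.
Bézout: 1 = 1147×4984 − 2069×2763.
So 2763⁻¹ ≡ −2069 ≡ 2915 (mod 4984).

2915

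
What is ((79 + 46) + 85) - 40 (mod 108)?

79 + 46 = 125 ≡ 17 (mod 108)
17 + 85 = 102
102 - 40 = 62

62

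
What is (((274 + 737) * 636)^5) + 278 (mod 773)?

559

274 + 737 = 1011 ≡ 238 (mod 773)
238 * 636 = 151368 ≡ 633 (mod 773)
(633)^5 ≡ 281 (mod 773)
281 + 278 = 559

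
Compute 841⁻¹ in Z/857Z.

482

857 = 1×841 + 16
841 = 52×16 + 9
16 = 1×9 + 7
9 = 1×7 + 2
7 = 3×2 + 1
2 = 2×1 + 0
gcd(841, 857) = 1, so the inverse exists.
Bézout: 1 = 368×857 − 375×841.
So 841⁻¹ ≡ −375 ≡ 482 (mod 857).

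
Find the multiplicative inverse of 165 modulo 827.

827 = 5·165 + 2
165 = 82·2 + 1
2 = 2·1 + 0
gcd(165, 827) = 1, so the inverse exists.
Back-substitute for 1:
1 = 1·165 − 82·2
  = −82·827 + 411·165
So 165⁻¹ ≡ 411 (mod 827).

411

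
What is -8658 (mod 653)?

484

-8658 = -14*653 + 484, so -8658 ≡ 484 (mod 653).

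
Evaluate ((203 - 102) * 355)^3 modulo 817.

388

203 - 102 = 101
101 * 355 = 35855 ≡ 724 (mod 817)
(724)^3 ≡ 388 (mod 817)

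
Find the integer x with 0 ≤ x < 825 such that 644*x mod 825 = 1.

629

825 = 1·644 + 181
644 = 3·181 + 101
181 = 1·101 + 80
101 = 1·80 + 21
80 = 3·21 + 17
21 = 1·17 + 4
17 = 4·4 + 1
4 = 4·1 + 0
gcd(644, 825) = 1, so the inverse exists.
Back-substitute for 1:
1 = 1·17 − 4·4
  = −4·21 + 5·17
  = 5·80 − 19·21
  = −19·101 + 24·80
  = 24·181 − 43·101
  = −43·644 + 153·181
  = 153·825 − 196·644
So 644⁻¹ ≡ −196 ≡ 629 (mod 825).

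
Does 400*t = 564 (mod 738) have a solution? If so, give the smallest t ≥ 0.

gcd(400, 738) = 2, and 2 | 564, so solutions exist.
Divide through by 2: 200*t mod 369 = 282.
200⁻¹ ≡ 131 (mod 369).
t ≡ 131*282 ≡ 42 (mod 369).
The smallest non-negative solution is t = 42.

42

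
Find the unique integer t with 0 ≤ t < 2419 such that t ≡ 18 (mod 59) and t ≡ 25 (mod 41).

59⁻¹ mod 41: 59*16 ≡ 1 (mod 41), so 59⁻¹ ≡ 16.
t = 18 + 59*((25 − 18)*16 mod 41) = 18 + 59*30 = 1788.

1788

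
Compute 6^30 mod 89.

5

Compute successive squares:
30 in binary is 11110, i.e. 30 = 16 + 8 + 4 + 2.
6^1 ≡ 6 (mod 89)
6^2 ≡ 6^2 = 36 (mod 89)
6^4 ≡ 36^2 = 1296 ≡ 50 (mod 89)
6^8 ≡ 50^2 = 2500 ≡ 8 (mod 89)
6^16 ≡ 8^2 = 64 (mod 89)
6^30 = 6^16 * 6^8 * 6^4 * 6^2 ≡ 64 * 8 * 50 * 36 (mod 89).
Accumulate the product:
64 * 8 = 512 ≡ 67
67 * 50 = 3350 ≡ 57
57 * 36 = 2052 ≡ 5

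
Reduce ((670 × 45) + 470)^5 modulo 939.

670 × 45 = 30150 ≡ 102 (mod 939)
102 + 470 = 572
(572)^5 ≡ 29 (mod 939)

29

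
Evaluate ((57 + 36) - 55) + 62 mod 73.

27

57 + 36 = 93 ≡ 20 (mod 73)
20 - 55 = -35 ≡ 38 (mod 73)
38 + 62 = 100 ≡ 27 (mod 73)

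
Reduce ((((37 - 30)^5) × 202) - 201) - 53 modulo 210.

37 - 30 = 7
(7)^5 ≡ 7 (mod 210)
7 × 202 = 1414 ≡ 154 (mod 210)
154 - 201 = -47 ≡ 163 (mod 210)
163 - 53 = 110

110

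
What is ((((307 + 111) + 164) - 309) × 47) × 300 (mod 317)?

286

307 + 111 = 418 ≡ 101 (mod 317)
101 + 164 = 265
265 - 309 = -44 ≡ 273 (mod 317)
273 × 47 = 12831 ≡ 151 (mod 317)
151 × 300 = 45300 ≡ 286 (mod 317)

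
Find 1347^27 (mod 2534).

By square-and-multiply:
27 in binary is 11011, i.e. 27 = 16 + 8 + 2 + 1.
1347^1 ≡ 1347 (mod 2534)
1347^2 ≡ 1347^2 = 1814409 ≡ 65 (mod 2534)
1347^4 ≡ 65^2 = 4225 ≡ 1691 (mod 2534)
1347^8 ≡ 1691^2 = 2859481 ≡ 1129 (mod 2534)
1347^16 ≡ 1129^2 = 1274641 ≡ 39 (mod 2534)
1347^27 = 1347^16 * 1347^8 * 1347^2 * 1347^1 ≡ 39 * 1129 * 65 * 1347 (mod 2534).
Accumulate the product:
39 * 1129 = 44031 ≡ 953
953 * 65 = 61945 ≡ 1129
1129 * 1347 = 1520763 ≡ 363

363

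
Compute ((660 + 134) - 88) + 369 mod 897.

660 + 134 = 794
794 - 88 = 706
706 + 369 = 1075 ≡ 178 (mod 897)

178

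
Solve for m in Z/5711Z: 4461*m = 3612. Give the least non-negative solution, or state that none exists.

189

gcd(4461, 5711) = 1, so a unique solution mod 5711 exists.
4461⁻¹ ≡ 5213 (mod 5711).
m ≡ 5213*3612 ≡ 189 (mod 5711).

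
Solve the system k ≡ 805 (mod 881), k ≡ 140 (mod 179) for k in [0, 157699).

881⁻¹ mod 179: 881*115 ≡ 1 (mod 179), so 881⁻¹ ≡ 115.
k = 805 + 881*((140 − 805)*115 mod 179) = 805 + 881*137 = 121502.

121502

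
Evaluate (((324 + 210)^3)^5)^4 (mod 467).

208

324 + 210 = 534 ≡ 67 (mod 467)
(67)^3 ≡ 15 (mod 467)
(15)^5 ≡ 33 (mod 467)
(33)^4 ≡ 208 (mod 467)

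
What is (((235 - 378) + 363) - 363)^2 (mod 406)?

149

235 - 378 = -143 ≡ 263 (mod 406)
263 + 363 = 626 ≡ 220 (mod 406)
220 - 363 = -143 ≡ 263 (mod 406)
(263)^2 ≡ 149 (mod 406)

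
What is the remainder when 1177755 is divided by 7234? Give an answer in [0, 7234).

5847

1177755 = 162*7234 + 5847, so 1177755 ≡ 5847 (mod 7234).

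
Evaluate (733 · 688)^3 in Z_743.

733 · 688 = 504304 ≡ 550 (mod 743)
(550)^3 ≡ 211 (mod 743)

211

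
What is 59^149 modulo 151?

64

By square-and-multiply:
59^1 ≡ 59 (mod 151)
59^2 ≡ 59^2 = 3481 ≡ 8 (mod 151)
59^4 ≡ 8^2 = 64 (mod 151)
59^8 ≡ 64^2 = 4096 ≡ 19 (mod 151)
59^16 ≡ 19^2 = 361 ≡ 59 (mod 151)
59^32 ≡ 59^2 = 3481 ≡ 8 (mod 151)
59^64 ≡ 8^2 = 64 (mod 151)
59^128 ≡ 64^2 = 4096 ≡ 19 (mod 151)
59^149 = 59^128 * 59^16 * 59^4 * 59^1 ≡ 19 * 59 * 64 * 59 (mod 151).
Accumulate the product:
19 * 59 = 1121 ≡ 64
64 * 64 = 4096 ≡ 19
19 * 59 = 1121 ≡ 64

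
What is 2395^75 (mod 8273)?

5088

75 in binary is 1001011, i.e. 75 = 64 + 8 + 2 + 1.
2395^1 ≡ 2395 (mod 8273)
2395^2 ≡ 2395^2 = 5736025 ≡ 2836 (mod 8273)
2395^4 ≡ 2836^2 = 8042896 ≡ 1540 (mod 8273)
2395^8 ≡ 1540^2 = 2371600 ≡ 5522 (mod 8273)
2395^16 ≡ 5522^2 = 30492484 ≡ 6479 (mod 8273)
2395^32 ≡ 6479^2 = 41977441 ≡ 239 (mod 8273)
2395^64 ≡ 239^2 = 57121 ≡ 7483 (mod 8273)
2395^75 = 2395^64 · 2395^8 · 2395^2 · 2395^1 ≡ 7483 · 5522 · 2836 · 2395 (mod 8273).
Accumulate the product:
7483 · 5522 = 41321126 ≡ 5764
5764 · 2836 = 16346704 ≡ 7529
7529 · 2395 = 18031955 ≡ 5088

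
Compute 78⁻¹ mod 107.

59

107 = 1*78 + 29
78 = 2*29 + 20
29 = 1*20 + 9
20 = 2*9 + 2
9 = 4*2 + 1
2 = 2*1 + 0
gcd(78, 107) = 1, so the inverse exists.
Back-substitute for 1:
1 = 1*9 − 4*2
  = −4*20 + 9*9
  = 9*29 − 13*20
  = −13*78 + 35*29
  = 35*107 − 48*78
So 78⁻¹ ≡ −48 ≡ 59 (mod 107).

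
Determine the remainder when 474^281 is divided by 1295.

474^1 ≡ 474 (mod 1295)
474^2 ≡ 474^2 = 224676 ≡ 641 (mod 1295)
474^4 ≡ 641^2 = 410881 ≡ 366 (mod 1295)
474^8 ≡ 366^2 = 133956 ≡ 571 (mod 1295)
474^16 ≡ 571^2 = 326041 ≡ 996 (mod 1295)
474^32 ≡ 996^2 = 992016 ≡ 46 (mod 1295)
474^64 ≡ 46^2 = 2116 ≡ 821 (mod 1295)
474^128 ≡ 821^2 = 674041 ≡ 641 (mod 1295)
474^256 ≡ 641^2 = 410881 ≡ 366 (mod 1295)
474^281 = 474^256 × 474^16 × 474^8 × 474^1 ≡ 366 × 996 × 571 × 474 (mod 1295).
Accumulate the product:
366 × 996 = 364536 ≡ 641
641 × 571 = 366011 ≡ 821
821 × 474 = 389154 ≡ 654

654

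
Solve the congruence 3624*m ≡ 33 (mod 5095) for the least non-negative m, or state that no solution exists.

gcd(3624, 5095) = 1, so a unique solution mod 5095 exists.
3624⁻¹ ≡ 4714 (mod 5095).
m ≡ 4714*33 ≡ 2712 (mod 5095).

2712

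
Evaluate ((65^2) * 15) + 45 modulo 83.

(65)^2 ≡ 75 (mod 83)
75 * 15 = 1125 ≡ 46 (mod 83)
46 + 45 = 91 ≡ 8 (mod 83)

8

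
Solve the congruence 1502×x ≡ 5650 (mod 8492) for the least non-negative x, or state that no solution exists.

gcd(1502, 8492) = 2, and 2 | 5650, so solutions exist.
Divide through by 2: 751×x ≡ 2825 (mod 4246).
751⁻¹ ≡ 147 (mod 4246).
x ≡ 147×2825 ≡ 3413 (mod 4246).
The smallest non-negative solution is x = 3413.

3413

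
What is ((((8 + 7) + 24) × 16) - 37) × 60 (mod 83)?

28

8 + 7 = 15
15 + 24 = 39
39 × 16 = 624 ≡ 43 (mod 83)
43 - 37 = 6
6 × 60 = 360 ≡ 28 (mod 83)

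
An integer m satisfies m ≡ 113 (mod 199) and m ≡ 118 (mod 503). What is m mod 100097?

199⁻¹ mod 503: 199×91 ≡ 1 (mod 503), so 199⁻¹ ≡ 91.
m = 113 + 199×((118 − 113)×91 mod 503) = 113 + 199×455 = 90658.

90658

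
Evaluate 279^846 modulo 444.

Compute successive squares:
846 in binary is 1101001110, i.e. 846 = 512 + 256 + 64 + 8 + 4 + 2.
279^1 ≡ 279 (mod 444)
279^2 ≡ 279^2 = 77841 ≡ 141 (mod 444)
279^4 ≡ 141^2 = 19881 ≡ 345 (mod 444)
279^8 ≡ 345^2 = 119025 ≡ 33 (mod 444)
279^16 ≡ 33^2 = 1089 ≡ 201 (mod 444)
279^32 ≡ 201^2 = 40401 ≡ 441 (mod 444)
279^64 ≡ 441^2 = 194481 ≡ 9 (mod 444)
279^128 ≡ 9^2 = 81 (mod 444)
279^256 ≡ 81^2 = 6561 ≡ 345 (mod 444)
279^512 ≡ 345^2 = 119025 ≡ 33 (mod 444)
279^846 = 279^512 · 279^256 · 279^64 · 279^8 · 279^4 · 279^2 ≡ 33 · 345 · 9 · 33 · 345 · 141 (mod 444).
Accumulate the product:
33 · 345 = 11385 ≡ 285
285 · 9 = 2565 ≡ 345
345 · 33 = 11385 ≡ 285
285 · 345 = 98325 ≡ 201
201 · 141 = 28341 ≡ 369

369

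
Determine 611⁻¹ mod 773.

773 = 1×611 + 162
611 = 3×162 + 125
162 = 1×125 + 37
125 = 3×37 + 14
37 = 2×14 + 9
14 = 1×9 + 5
9 = 1×5 + 4
5 = 1×4 + 1
4 = 4×1 + 0
gcd(611, 773) = 1, so the inverse exists.
Bézout: 1 = −132×773 + 167×611.
So 611⁻¹ ≡ 167 (mod 773).

167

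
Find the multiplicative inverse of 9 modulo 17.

2

17 = 1×9 + 8
9 = 1×8 + 1
8 = 8×1 + 0
gcd(9, 17) = 1, so the inverse exists.
Bézout: 1 = −1×17 + 2×9.
So 9⁻¹ ≡ 2 (mod 17).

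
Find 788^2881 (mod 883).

788^1 ≡ 788 (mod 883)
788^2 ≡ 788^2 = 620944 ≡ 195 (mod 883)
788^4 ≡ 195^2 = 38025 ≡ 56 (mod 883)
788^8 ≡ 56^2 = 3136 ≡ 487 (mod 883)
788^16 ≡ 487^2 = 237169 ≡ 525 (mod 883)
788^32 ≡ 525^2 = 275625 ≡ 129 (mod 883)
788^64 ≡ 129^2 = 16641 ≡ 747 (mod 883)
788^128 ≡ 747^2 = 558009 ≡ 836 (mod 883)
788^256 ≡ 836^2 = 698896 ≡ 443 (mod 883)
788^512 ≡ 443^2 = 196249 ≡ 223 (mod 883)
788^1024 ≡ 223^2 = 49729 ≡ 281 (mod 883)
788^2048 ≡ 281^2 = 78961 ≡ 374 (mod 883)
788^2881 = 788^2048 × 788^512 × 788^256 × 788^64 × 788^1 ≡ 374 × 223 × 443 × 747 × 788 (mod 883).
Accumulate the product:
374 × 223 = 83402 ≡ 400
400 × 443 = 177200 ≡ 600
600 × 747 = 448200 ≡ 519
519 × 788 = 408972 ≡ 143

143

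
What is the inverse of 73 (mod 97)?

97 = 1×73 + 24
73 = 3×24 + 1
24 = 24×1 + 0
gcd(73, 97) = 1, so the inverse exists.
Back-substitute for 1:
1 = 1×73 − 3×24
  = −3×97 + 4×73
So 73⁻¹ ≡ 4 (mod 97).

4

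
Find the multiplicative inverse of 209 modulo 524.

Apply the Euclidean algorithm and back-substitute:
524 = 2×209 + 106
209 = 1×106 + 103
106 = 1×103 + 3
103 = 34×3 + 1
3 = 3×1 + 0
gcd(209, 524) = 1, so the inverse exists.
Back-substitute for 1:
1 = 1×103 − 34×3
  = −34×106 + 35×103
  = 35×209 − 69×106
  = −69×524 + 173×209
So 209⁻¹ ≡ 173 (mod 524).

173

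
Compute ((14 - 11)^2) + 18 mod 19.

14 - 11 = 3
(3)^2 ≡ 9 (mod 19)
9 + 18 = 27 ≡ 8 (mod 19)

8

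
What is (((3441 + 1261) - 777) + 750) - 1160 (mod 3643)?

3515

3441 + 1261 = 4702 ≡ 1059 (mod 3643)
1059 - 777 = 282
282 + 750 = 1032
1032 - 1160 = -128 ≡ 3515 (mod 3643)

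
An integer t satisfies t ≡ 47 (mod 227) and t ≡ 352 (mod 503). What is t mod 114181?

27514

227⁻¹ mod 503: 227×195 ≡ 1 (mod 503), so 227⁻¹ ≡ 195.
t = 47 + 227×((352 − 47)×195 mod 503) = 47 + 227×121 = 27514.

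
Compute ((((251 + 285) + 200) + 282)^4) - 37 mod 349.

251 + 285 = 536 ≡ 187 (mod 349)
187 + 200 = 387 ≡ 38 (mod 349)
38 + 282 = 320
(320)^4 ≡ 207 (mod 349)
207 - 37 = 170

170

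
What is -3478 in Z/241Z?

-3478 = -15×241 + 137, so -3478 ≡ 137 (mod 241).

137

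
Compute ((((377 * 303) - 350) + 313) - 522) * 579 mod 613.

117

377 * 303 = 114231 ≡ 213 (mod 613)
213 - 350 = -137 ≡ 476 (mod 613)
476 + 313 = 789 ≡ 176 (mod 613)
176 - 522 = -346 ≡ 267 (mod 613)
267 * 579 = 154593 ≡ 117 (mod 613)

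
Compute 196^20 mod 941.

Using repeated squaring:
20 in binary is 10100, i.e. 20 = 16 + 4.
196^1 ≡ 196 (mod 941)
196^2 ≡ 196^2 = 38416 ≡ 776 (mod 941)
196^4 ≡ 776^2 = 602176 ≡ 877 (mod 941)
196^8 ≡ 877^2 = 769129 ≡ 332 (mod 941)
196^16 ≡ 332^2 = 110224 ≡ 127 (mod 941)
196^20 = 196^16 × 196^4 ≡ 127 × 877 (mod 941).
127 × 877 = 111379 ≡ 341 (mod 941).

341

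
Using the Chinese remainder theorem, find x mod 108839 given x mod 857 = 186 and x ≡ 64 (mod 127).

857⁻¹ mod 127: 857·123 ≡ 1 (mod 127), so 857⁻¹ ≡ 123.
x = 186 + 857·((64 − 186)·123 mod 127) = 186 + 857·107 = 91885.

91885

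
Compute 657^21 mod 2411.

21 in binary is 10101, i.e. 21 = 16 + 4 + 1.
657^1 ≡ 657 (mod 2411)
657^2 ≡ 657^2 = 431649 ≡ 80 (mod 2411)
657^4 ≡ 80^2 = 6400 ≡ 1578 (mod 2411)
657^8 ≡ 1578^2 = 2490084 ≡ 1932 (mod 2411)
657^16 ≡ 1932^2 = 3732624 ≡ 396 (mod 2411)
657^21 = 657^16 × 657^4 × 657^1 ≡ 396 × 1578 × 657 (mod 2411).
Accumulate the product:
396 × 1578 = 624888 ≡ 439
439 × 657 = 288423 ≡ 1514

1514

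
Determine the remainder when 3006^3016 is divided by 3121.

3016 in binary is 101111001000, i.e. 3016 = 2048 + 512 + 256 + 128 + 64 + 8.
3006^1 ≡ 3006 (mod 3121)
3006^2 ≡ 3006^2 = 9036036 ≡ 741 (mod 3121)
3006^4 ≡ 741^2 = 549081 ≡ 2906 (mod 3121)
3006^8 ≡ 2906^2 = 8444836 ≡ 2531 (mod 3121)
3006^16 ≡ 2531^2 = 6405961 ≡ 1669 (mod 3121)
3006^32 ≡ 1669^2 = 2785561 ≡ 1629 (mod 3121)
3006^64 ≡ 1629^2 = 2653641 ≡ 791 (mod 3121)
3006^128 ≡ 791^2 = 625681 ≡ 1481 (mod 3121)
3006^256 ≡ 1481^2 = 2193361 ≡ 2419 (mod 3121)
3006^512 ≡ 2419^2 = 5851561 ≡ 2807 (mod 3121)
3006^1024 ≡ 2807^2 = 7879249 ≡ 1845 (mod 3121)
3006^2048 ≡ 1845^2 = 3404025 ≡ 2135 (mod 3121)
3006^3016 = 3006^2048 * 3006^512 * 3006^256 * 3006^128 * 3006^64 * 3006^8 ≡ 2135 * 2807 * 2419 * 1481 * 791 * 2531 (mod 3121).
Accumulate the product:
2135 * 2807 = 5992945 ≡ 625
625 * 2419 = 1511875 ≡ 1311
1311 * 1481 = 1941591 ≡ 329
329 * 791 = 260239 ≡ 1196
1196 * 2531 = 3027076 ≡ 2827

2827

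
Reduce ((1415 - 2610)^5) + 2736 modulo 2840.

1415 - 2610 = -1195 ≡ 1645 (mod 2840)
(1645)^5 ≡ 1965 (mod 2840)
1965 + 2736 = 4701 ≡ 1861 (mod 2840)

1861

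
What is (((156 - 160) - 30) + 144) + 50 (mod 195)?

160

156 - 160 = -4 ≡ 191 (mod 195)
191 - 30 = 161
161 + 144 = 305 ≡ 110 (mod 195)
110 + 50 = 160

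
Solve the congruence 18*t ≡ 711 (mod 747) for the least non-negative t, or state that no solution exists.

gcd(18, 747) = 9, and 9 | 711, so solutions exist.
Divide through by 9: 2*t ≡ 79 mod 83.
2⁻¹ ≡ 42 (mod 83).
t ≡ 42*79 ≡ 81 (mod 83).
The smallest non-negative solution is t = 81.

81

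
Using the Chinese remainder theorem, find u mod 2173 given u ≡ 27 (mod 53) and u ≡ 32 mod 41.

53⁻¹ mod 41: 53×24 ≡ 1 (mod 41), so 53⁻¹ ≡ 24.
u = 27 + 53×((32 − 27)×24 mod 41) = 27 + 53×38 = 2041.

2041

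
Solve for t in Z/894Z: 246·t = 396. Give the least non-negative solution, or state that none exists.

107

gcd(246, 894) = 6, and 6 | 396, so solutions exist.
Divide through by 6: 41·t = 66 (mod 149).
41⁻¹ ≡ 40 (mod 149).
t ≡ 40·66 ≡ 107 (mod 149).
The smallest non-negative solution is t = 107.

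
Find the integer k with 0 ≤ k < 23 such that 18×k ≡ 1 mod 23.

Run the extended Euclidean algorithm:
23 = 1*18 + 5
18 = 3*5 + 3
5 = 1*3 + 2
3 = 1*2 + 1
2 = 2*1 + 0
gcd(18, 23) = 1, so the inverse exists.
Back-substitute for 1:
1 = 1*3 − 1*2
  = −1*5 + 2*3
  = 2*18 − 7*5
  = −7*23 + 9*18
So 18⁻¹ ≡ 9 (mod 23).

9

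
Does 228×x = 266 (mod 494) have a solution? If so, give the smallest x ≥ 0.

gcd(228, 494) = 38, and 38 | 266, so solutions exist.
Divide through by 38: 6×x ≡ 7 (mod 13).
6⁻¹ ≡ 11 (mod 13).
x ≡ 11×7 ≡ 12 (mod 13).
The smallest non-negative solution is x = 12.

12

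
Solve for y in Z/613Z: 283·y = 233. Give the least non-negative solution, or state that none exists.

577

gcd(283, 613) = 1, so a unique solution mod 613 exists.
283⁻¹ ≡ 13 (mod 613).
y ≡ 13·233 ≡ 577 (mod 613).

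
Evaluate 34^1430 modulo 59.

34^1 ≡ 34 (mod 59)
34^2 ≡ 34^2 = 1156 ≡ 35 (mod 59)
34^4 ≡ 35^2 = 1225 ≡ 45 (mod 59)
34^8 ≡ 45^2 = 2025 ≡ 19 (mod 59)
34^16 ≡ 19^2 = 361 ≡ 7 (mod 59)
34^32 ≡ 7^2 = 49 (mod 59)
34^64 ≡ 49^2 = 2401 ≡ 41 (mod 59)
34^128 ≡ 41^2 = 1681 ≡ 29 (mod 59)
34^256 ≡ 29^2 = 841 ≡ 15 (mod 59)
34^512 ≡ 15^2 = 225 ≡ 48 (mod 59)
34^1024 ≡ 48^2 = 2304 ≡ 3 (mod 59)
34^1430 = 34^1024 × 34^256 × 34^128 × 34^16 × 34^4 × 34^2 ≡ 3 × 15 × 29 × 7 × 45 × 35 (mod 59).
Accumulate the product:
3 × 15 = 45
45 × 29 = 1305 ≡ 7
7 × 7 = 49
49 × 45 = 2205 ≡ 22
22 × 35 = 770 ≡ 3

3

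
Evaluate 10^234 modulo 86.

54

234 in binary is 11101010, i.e. 234 = 128 + 64 + 32 + 8 + 2.
10^1 ≡ 10 (mod 86)
10^2 ≡ 10^2 = 100 ≡ 14 (mod 86)
10^4 ≡ 14^2 = 196 ≡ 24 (mod 86)
10^8 ≡ 24^2 = 576 ≡ 60 (mod 86)
10^16 ≡ 60^2 = 3600 ≡ 74 (mod 86)
10^32 ≡ 74^2 = 5476 ≡ 58 (mod 86)
10^64 ≡ 58^2 = 3364 ≡ 10 (mod 86)
10^128 ≡ 10^2 = 100 ≡ 14 (mod 86)
10^234 = 10^128 × 10^64 × 10^32 × 10^8 × 10^2 ≡ 14 × 10 × 58 × 60 × 14 (mod 86).
Accumulate the product:
14 × 10 = 140 ≡ 54
54 × 58 = 3132 ≡ 36
36 × 60 = 2160 ≡ 10
10 × 14 = 140 ≡ 54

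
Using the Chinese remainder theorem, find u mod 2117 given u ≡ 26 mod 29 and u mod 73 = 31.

1418

29⁻¹ mod 73: 29*68 ≡ 1 (mod 73), so 29⁻¹ ≡ 68.
u = 26 + 29*((31 − 26)*68 mod 73) = 26 + 29*48 = 1418.
Check: 1418 mod 29 = 26, 1418 mod 73 = 31. ✓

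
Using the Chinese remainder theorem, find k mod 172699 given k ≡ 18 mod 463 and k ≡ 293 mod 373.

106971

463⁻¹ mod 373: 463*344 ≡ 1 (mod 373), so 463⁻¹ ≡ 344.
k = 18 + 463*((293 − 18)*344 mod 373) = 18 + 463*231 = 106971.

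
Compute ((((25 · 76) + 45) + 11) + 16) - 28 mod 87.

25 · 76 = 1900 ≡ 73 (mod 87)
73 + 45 = 118 ≡ 31 (mod 87)
31 + 11 = 42
42 + 16 = 58
58 - 28 = 30

30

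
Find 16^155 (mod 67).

56

Compute successive squares:
155 in binary is 10011011, i.e. 155 = 128 + 16 + 8 + 2 + 1.
16^1 ≡ 16 (mod 67)
16^2 ≡ 16^2 = 256 ≡ 55 (mod 67)
16^4 ≡ 55^2 = 3025 ≡ 10 (mod 67)
16^8 ≡ 10^2 = 100 ≡ 33 (mod 67)
16^16 ≡ 33^2 = 1089 ≡ 17 (mod 67)
16^32 ≡ 17^2 = 289 ≡ 21 (mod 67)
16^64 ≡ 21^2 = 441 ≡ 39 (mod 67)
16^128 ≡ 39^2 = 1521 ≡ 47 (mod 67)
16^155 = 16^128 * 16^16 * 16^8 * 16^2 * 16^1 ≡ 47 * 17 * 33 * 55 * 16 (mod 67).
Accumulate the product:
47 * 17 = 799 ≡ 62
62 * 33 = 2046 ≡ 36
36 * 55 = 1980 ≡ 37
37 * 16 = 592 ≡ 56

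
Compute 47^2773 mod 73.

26

By square-and-multiply:
2773 in binary is 101011010101, i.e. 2773 = 2048 + 512 + 128 + 64 + 16 + 4 + 1.
47^1 ≡ 47 (mod 73)
47^2 ≡ 47^2 = 2209 ≡ 19 (mod 73)
47^4 ≡ 19^2 = 361 ≡ 69 (mod 73)
47^8 ≡ 69^2 = 4761 ≡ 16 (mod 73)
47^16 ≡ 16^2 = 256 ≡ 37 (mod 73)
47^32 ≡ 37^2 = 1369 ≡ 55 (mod 73)
47^64 ≡ 55^2 = 3025 ≡ 32 (mod 73)
47^128 ≡ 32^2 = 1024 ≡ 2 (mod 73)
47^256 ≡ 2^2 = 4 (mod 73)
47^512 ≡ 4^2 = 16 (mod 73)
47^1024 ≡ 16^2 = 256 ≡ 37 (mod 73)
47^2048 ≡ 37^2 = 1369 ≡ 55 (mod 73)
47^2773 = 47^2048 × 47^512 × 47^128 × 47^64 × 47^16 × 47^4 × 47^1 ≡ 55 × 16 × 2 × 32 × 37 × 69 × 47 (mod 73).
Accumulate the product:
55 × 16 = 880 ≡ 4
4 × 2 = 8
8 × 32 = 256 ≡ 37
37 × 37 = 1369 ≡ 55
55 × 69 = 3795 ≡ 72
72 × 47 = 3384 ≡ 26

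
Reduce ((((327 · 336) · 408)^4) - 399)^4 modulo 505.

1

327 · 336 = 109872 ≡ 287 (mod 505)
287 · 408 = 117096 ≡ 441 (mod 505)
(441)^4 ≡ 106 (mod 505)
106 - 399 = -293 ≡ 212 (mod 505)
(212)^4 ≡ 1 (mod 505)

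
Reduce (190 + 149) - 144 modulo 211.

195

190 + 149 = 339 ≡ 128 (mod 211)
128 - 144 = -16 ≡ 195 (mod 211)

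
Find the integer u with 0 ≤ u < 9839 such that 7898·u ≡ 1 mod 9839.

7416

Run the extended Euclidean algorithm:
9839 = 1·7898 + 1941
7898 = 4·1941 + 134
1941 = 14·134 + 65
134 = 2·65 + 4
65 = 16·4 + 1
4 = 4·1 + 0
gcd(7898, 9839) = 1, so the inverse exists.
Back-substitute for 1:
1 = 1·65 − 16·4
  = −16·134 + 33·65
  = 33·1941 − 478·134
  = −478·7898 + 1945·1941
  = 1945·9839 − 2423·7898
So 7898⁻¹ ≡ −2423 ≡ 7416 (mod 9839).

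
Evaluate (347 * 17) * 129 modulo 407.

288

347 * 17 = 5899 ≡ 201 (mod 407)
201 * 129 = 25929 ≡ 288 (mod 407)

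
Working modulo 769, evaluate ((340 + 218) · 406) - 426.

340 + 218 = 558
558 · 406 = 226548 ≡ 462 (mod 769)
462 - 426 = 36

36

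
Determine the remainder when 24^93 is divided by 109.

Compute successive squares:
93 in binary is 1011101, i.e. 93 = 64 + 16 + 8 + 4 + 1.
24^1 ≡ 24 (mod 109)
24^2 ≡ 24^2 = 576 ≡ 31 (mod 109)
24^4 ≡ 31^2 = 961 ≡ 89 (mod 109)
24^8 ≡ 89^2 = 7921 ≡ 73 (mod 109)
24^16 ≡ 73^2 = 5329 ≡ 97 (mod 109)
24^32 ≡ 97^2 = 9409 ≡ 35 (mod 109)
24^64 ≡ 35^2 = 1225 ≡ 26 (mod 109)
24^93 = 24^64 × 24^16 × 24^8 × 24^4 × 24^1 ≡ 26 × 97 × 73 × 89 × 24 (mod 109).
Accumulate the product:
26 × 97 = 2522 ≡ 15
15 × 73 = 1095 ≡ 5
5 × 89 = 445 ≡ 9
9 × 24 = 216 ≡ 107

107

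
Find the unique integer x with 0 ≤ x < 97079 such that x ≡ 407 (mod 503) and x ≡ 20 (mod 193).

503⁻¹ mod 193: 503*33 ≡ 1 (mod 193), so 503⁻¹ ≡ 33.
x = 407 + 503*((20 − 407)*33 mod 193) = 407 + 503*160 = 80887.
Check: 80887 mod 503 = 407, 80887 mod 193 = 20. ✓

80887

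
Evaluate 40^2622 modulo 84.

Compute successive squares:
2622 in binary is 101000111110, i.e. 2622 = 2048 + 512 + 32 + 16 + 8 + 4 + 2.
40^1 ≡ 40 (mod 84)
40^2 ≡ 40^2 = 1600 ≡ 4 (mod 84)
40^4 ≡ 4^2 = 16 (mod 84)
40^8 ≡ 16^2 = 256 ≡ 4 (mod 84)
40^16 ≡ 4^2 = 16 (mod 84)
40^32 ≡ 16^2 = 256 ≡ 4 (mod 84)
40^64 ≡ 4^2 = 16 (mod 84)
40^128 ≡ 16^2 = 256 ≡ 4 (mod 84)
40^256 ≡ 4^2 = 16 (mod 84)
40^512 ≡ 16^2 = 256 ≡ 4 (mod 84)
40^1024 ≡ 4^2 = 16 (mod 84)
40^2048 ≡ 16^2 = 256 ≡ 4 (mod 84)
40^2622 = 40^2048 * 40^512 * 40^32 * 40^16 * 40^8 * 40^4 * 40^2 ≡ 4 * 4 * 4 * 16 * 4 * 16 * 4 (mod 84).
Accumulate the product:
4 * 4 = 16
16 * 4 = 64
64 * 16 = 1024 ≡ 16
16 * 4 = 64
64 * 16 = 1024 ≡ 16
16 * 4 = 64

64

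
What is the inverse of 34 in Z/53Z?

39

Run the extended Euclidean algorithm:
53 = 1*34 + 19
34 = 1*19 + 15
19 = 1*15 + 4
15 = 3*4 + 3
4 = 1*3 + 1
3 = 3*1 + 0
gcd(34, 53) = 1, so the inverse exists.
Back-substitute for 1:
1 = 1*4 − 1*3
  = −1*15 + 4*4
  = 4*19 − 5*15
  = −5*34 + 9*19
  = 9*53 − 14*34
So 34⁻¹ ≡ −14 ≡ 39 (mod 53).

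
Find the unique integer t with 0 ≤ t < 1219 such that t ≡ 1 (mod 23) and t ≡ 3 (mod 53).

23⁻¹ mod 53: 23*30 ≡ 1 (mod 53), so 23⁻¹ ≡ 30.
t = 1 + 23*((3 − 1)*30 mod 53) = 1 + 23*7 = 162.

162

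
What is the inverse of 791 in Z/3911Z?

Apply the Euclidean algorithm and back-substitute:
3911 = 4*791 + 747
791 = 1*747 + 44
747 = 16*44 + 43
44 = 1*43 + 1
43 = 43*1 + 0
gcd(791, 3911) = 1, so the inverse exists.
Bézout: 1 = −18*3911 + 89*791.
So 791⁻¹ ≡ 89 (mod 3911).

89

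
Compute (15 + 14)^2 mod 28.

15 + 14 = 29 ≡ 1 (mod 28)
(1)^2 ≡ 1 (mod 28)

1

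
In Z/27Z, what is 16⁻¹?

27 = 1*16 + 11
16 = 1*11 + 5
11 = 2*5 + 1
5 = 5*1 + 0
gcd(16, 27) = 1, so the inverse exists.
Back-substitute for 1:
1 = 1*11 − 2*5
  = −2*16 + 3*11
  = 3*27 − 5*16
So 16⁻¹ ≡ −5 ≡ 22 (mod 27).

22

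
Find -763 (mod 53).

-763 = -15·53 + 32, so -763 ≡ 32 (mod 53).

32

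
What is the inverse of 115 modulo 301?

89

301 = 2×115 + 71
115 = 1×71 + 44
71 = 1×44 + 27
44 = 1×27 + 17
27 = 1×17 + 10
17 = 1×10 + 7
10 = 1×7 + 3
7 = 2×3 + 1
3 = 3×1 + 0
gcd(115, 301) = 1, so the inverse exists.
Back-substitute for 1:
1 = 1×7 − 2×3
  = −2×10 + 3×7
  = 3×17 − 5×10
  = −5×27 + 8×17
  = 8×44 − 13×27
  = −13×71 + 21×44
  = 21×115 − 34×71
  = −34×301 + 89×115
So 115⁻¹ ≡ 89 (mod 301).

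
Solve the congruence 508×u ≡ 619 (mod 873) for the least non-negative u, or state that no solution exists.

gcd(508, 873) = 1, so a unique solution mod 873 exists.
508⁻¹ ≡ 232 (mod 873).
u ≡ 232×619 ≡ 436 (mod 873).

436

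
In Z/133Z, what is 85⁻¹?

133 = 1·85 + 48
85 = 1·48 + 37
48 = 1·37 + 11
37 = 3·11 + 4
11 = 2·4 + 3
4 = 1·3 + 1
3 = 3·1 + 0
gcd(85, 133) = 1, so the inverse exists.
Bézout: 1 = −23·133 + 36·85.
So 85⁻¹ ≡ 36 (mod 133).

36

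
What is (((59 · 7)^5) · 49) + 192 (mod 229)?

203

59 · 7 = 413 ≡ 184 (mod 229)
(184)^5 ≡ 75 (mod 229)
75 · 49 = 3675 ≡ 11 (mod 229)
11 + 192 = 203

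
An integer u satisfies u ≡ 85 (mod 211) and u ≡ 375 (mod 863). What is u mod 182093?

211⁻¹ mod 863: 211·454 ≡ 1 (mod 863), so 211⁻¹ ≡ 454.
u = 85 + 211·((375 − 85)·454 mod 863) = 85 + 211·484 = 102209.

102209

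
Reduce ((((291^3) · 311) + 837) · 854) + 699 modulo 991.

(291)^3 ≡ 956 (mod 991)
956 · 311 = 297316 ≡ 16 (mod 991)
16 + 837 = 853
853 · 854 = 728462 ≡ 77 (mod 991)
77 + 699 = 776

776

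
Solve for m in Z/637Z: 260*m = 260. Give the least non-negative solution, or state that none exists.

gcd(260, 637) = 13, and 13 | 260, so solutions exist.
Divide through by 13: 20*m mod 49 = 20.
20⁻¹ ≡ 27 (mod 49).
m ≡ 27*20 ≡ 1 (mod 49).
The smallest non-negative solution is m = 1.

1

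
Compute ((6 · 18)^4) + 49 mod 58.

27

6 · 18 = 108 ≡ 50 (mod 58)
(50)^4 ≡ 36 (mod 58)
36 + 49 = 85 ≡ 27 (mod 58)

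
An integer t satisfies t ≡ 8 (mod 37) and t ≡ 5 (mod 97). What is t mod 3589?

37⁻¹ mod 97: 37·21 ≡ 1 (mod 97), so 37⁻¹ ≡ 21.
t = 8 + 37·((5 − 8)·21 mod 97) = 8 + 37·34 = 1266.
Check: 1266 mod 37 = 8, 1266 mod 97 = 5. ✓

1266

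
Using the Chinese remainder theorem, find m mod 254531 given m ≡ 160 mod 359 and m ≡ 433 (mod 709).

106783

359⁻¹ mod 709: 359*79 ≡ 1 (mod 709), so 359⁻¹ ≡ 79.
m = 160 + 359*((433 − 160)*79 mod 709) = 160 + 359*297 = 106783.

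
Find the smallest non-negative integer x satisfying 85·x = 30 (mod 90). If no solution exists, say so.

gcd(85, 90) = 5, and 5 | 30, so solutions exist.
Divide through by 5: 17·x mod 18 = 6.
17⁻¹ ≡ 17 (mod 18).
x ≡ 17·6 ≡ 12 (mod 18).
The smallest non-negative solution is x = 12.

12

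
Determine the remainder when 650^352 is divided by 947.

Compute successive squares:
352 in binary is 101100000, i.e. 352 = 256 + 64 + 32.
650^1 ≡ 650 (mod 947)
650^2 ≡ 650^2 = 422500 ≡ 138 (mod 947)
650^4 ≡ 138^2 = 19044 ≡ 104 (mod 947)
650^8 ≡ 104^2 = 10816 ≡ 399 (mod 947)
650^16 ≡ 399^2 = 159201 ≡ 105 (mod 947)
650^32 ≡ 105^2 = 11025 ≡ 608 (mod 947)
650^64 ≡ 608^2 = 369664 ≡ 334 (mod 947)
650^128 ≡ 334^2 = 111556 ≡ 757 (mod 947)
650^256 ≡ 757^2 = 573049 ≡ 114 (mod 947)
650^352 = 650^256 · 650^64 · 650^32 ≡ 114 · 334 · 608 (mod 947).
Accumulate the product:
114 · 334 = 38076 ≡ 196
196 · 608 = 119168 ≡ 793

793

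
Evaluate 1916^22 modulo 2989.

Compute successive squares:
22 in binary is 10110, i.e. 22 = 16 + 4 + 2.
1916^1 ≡ 1916 (mod 2989)
1916^2 ≡ 1916^2 = 3671056 ≡ 564 (mod 2989)
1916^4 ≡ 564^2 = 318096 ≡ 1262 (mod 2989)
1916^8 ≡ 1262^2 = 1592644 ≡ 2496 (mod 2989)
1916^16 ≡ 2496^2 = 6230016 ≡ 940 (mod 2989)
1916^22 = 1916^16 × 1916^4 × 1916^2 ≡ 940 × 1262 × 564 (mod 2989).
Accumulate the product:
940 × 1262 = 1186280 ≡ 2636
2636 × 564 = 1486704 ≡ 1171

1171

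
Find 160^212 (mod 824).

By square-and-multiply:
212 in binary is 11010100, i.e. 212 = 128 + 64 + 16 + 4.
160^1 ≡ 160 (mod 824)
160^2 ≡ 160^2 = 25600 ≡ 56 (mod 824)
160^4 ≡ 56^2 = 3136 ≡ 664 (mod 824)
160^8 ≡ 664^2 = 440896 ≡ 56 (mod 824)
160^16 ≡ 56^2 = 3136 ≡ 664 (mod 824)
160^32 ≡ 664^2 = 440896 ≡ 56 (mod 824)
160^64 ≡ 56^2 = 3136 ≡ 664 (mod 824)
160^128 ≡ 664^2 = 440896 ≡ 56 (mod 824)
160^212 = 160^128 · 160^64 · 160^16 · 160^4 ≡ 56 · 664 · 664 · 664 (mod 824).
Accumulate the product:
56 · 664 = 37184 ≡ 104
104 · 664 = 69056 ≡ 664
664 · 664 = 440896 ≡ 56

56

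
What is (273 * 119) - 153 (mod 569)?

273 * 119 = 32487 ≡ 54 (mod 569)
54 - 153 = -99 ≡ 470 (mod 569)

470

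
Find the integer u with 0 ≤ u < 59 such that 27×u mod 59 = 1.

59 = 2·27 + 5
27 = 5·5 + 2
5 = 2·2 + 1
2 = 2·1 + 0
gcd(27, 59) = 1, so the inverse exists.
Bézout: 1 = 11·59 − 24·27.
So 27⁻¹ ≡ −24 ≡ 35 (mod 59).

35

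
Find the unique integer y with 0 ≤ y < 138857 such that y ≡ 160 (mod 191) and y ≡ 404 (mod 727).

191⁻¹ mod 727: 191×118 ≡ 1 (mod 727), so 191⁻¹ ≡ 118.
y = 160 + 191×((404 − 160)×118 mod 727) = 160 + 191×439 = 84009.
Check: 84009 mod 191 = 160, 84009 mod 727 = 404. ✓

84009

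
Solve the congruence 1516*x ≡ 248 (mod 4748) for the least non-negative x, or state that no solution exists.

661

gcd(1516, 4748) = 4, and 4 | 248, so solutions exist.
Divide through by 4: 379*x ≡ 62 mod 1187.
379⁻¹ ≡ 451 (mod 1187).
x ≡ 451*62 ≡ 661 (mod 1187).
The smallest non-negative solution is x = 661.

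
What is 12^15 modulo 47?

18

Compute successive squares:
12^1 ≡ 12 (mod 47)
12^2 ≡ 12^2 = 144 ≡ 3 (mod 47)
12^4 ≡ 3^2 = 9 (mod 47)
12^8 ≡ 9^2 = 81 ≡ 34 (mod 47)
12^15 = 12^8 × 12^4 × 12^2 × 12^1 ≡ 34 × 9 × 3 × 12 (mod 47).
Accumulate the product:
34 × 9 = 306 ≡ 24
24 × 3 = 72 ≡ 25
25 × 12 = 300 ≡ 18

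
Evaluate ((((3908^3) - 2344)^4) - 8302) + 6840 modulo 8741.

(3908)^3 ≡ 90 (mod 8741)
90 - 2344 = -2254 ≡ 6487 (mod 8741)
(6487)^4 ≡ 2870 (mod 8741)
2870 - 8302 = -5432 ≡ 3309 (mod 8741)
3309 + 6840 = 10149 ≡ 1408 (mod 8741)

1408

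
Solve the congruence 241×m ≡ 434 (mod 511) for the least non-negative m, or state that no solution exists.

252

gcd(241, 511) = 1, so a unique solution mod 511 exists.
241⁻¹ ≡ 229 (mod 511).
m ≡ 229×434 ≡ 252 (mod 511).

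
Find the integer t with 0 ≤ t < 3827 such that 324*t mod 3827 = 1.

Run the extended Euclidean algorithm:
3827 = 11×324 + 263
324 = 1×263 + 61
263 = 4×61 + 19
61 = 3×19 + 4
19 = 4×4 + 3
4 = 1×3 + 1
3 = 3×1 + 0
gcd(324, 3827) = 1, so the inverse exists.
Back-substitute for 1:
1 = 1×4 − 1×3
  = −1×19 + 5×4
  = 5×61 − 16×19
  = −16×263 + 69×61
  = 69×324 − 85×263
  = −85×3827 + 1004×324
So 324⁻¹ ≡ 1004 (mod 3827).

1004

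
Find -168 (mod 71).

45

-168 = -3×71 + 45, so -168 ≡ 45 (mod 71).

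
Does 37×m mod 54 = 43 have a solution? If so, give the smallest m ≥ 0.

7

gcd(37, 54) = 1, so a unique solution mod 54 exists.
37⁻¹ ≡ 19 (mod 54).
m ≡ 19×43 ≡ 7 (mod 54).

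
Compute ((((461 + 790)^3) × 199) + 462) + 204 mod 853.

461 + 790 = 1251 ≡ 398 (mod 853)
(398)^3 ≡ 415 (mod 853)
415 × 199 = 82585 ≡ 697 (mod 853)
697 + 462 = 1159 ≡ 306 (mod 853)
306 + 204 = 510

510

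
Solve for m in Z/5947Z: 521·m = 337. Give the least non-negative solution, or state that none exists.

3094

gcd(521, 5947) = 1, so a unique solution mod 5947 exists.
521⁻¹ ≡ 468 (mod 5947).
m ≡ 468·337 ≡ 3094 (mod 5947).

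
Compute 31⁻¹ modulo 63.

Run the extended Euclidean algorithm:
63 = 2*31 + 1
31 = 31*1 + 0
gcd(31, 63) = 1, so the inverse exists.
Back-substitute for 1:
1 = 1*63 − 2*31
So 31⁻¹ ≡ −2 ≡ 61 (mod 63).

61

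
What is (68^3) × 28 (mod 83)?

(68)^3 ≡ 28 (mod 83)
28 × 28 = 784 ≡ 37 (mod 83)

37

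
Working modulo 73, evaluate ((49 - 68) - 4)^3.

24

49 - 68 = -19 ≡ 54 (mod 73)
54 - 4 = 50
(50)^3 ≡ 24 (mod 73)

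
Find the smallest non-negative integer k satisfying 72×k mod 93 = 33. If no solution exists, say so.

25

gcd(72, 93) = 3, and 3 | 33, so solutions exist.
Divide through by 3: 24×k ≡ 11 (mod 31).
24⁻¹ ≡ 22 (mod 31).
k ≡ 22×11 ≡ 25 (mod 31).
The smallest non-negative solution is k = 25.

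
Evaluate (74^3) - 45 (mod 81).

17

(74)^3 ≡ 62 (mod 81)
62 - 45 = 17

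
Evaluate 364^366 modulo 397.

108

Compute successive squares:
364^1 ≡ 364 (mod 397)
364^2 ≡ 364^2 = 132496 ≡ 295 (mod 397)
364^4 ≡ 295^2 = 87025 ≡ 82 (mod 397)
364^8 ≡ 82^2 = 6724 ≡ 372 (mod 397)
364^16 ≡ 372^2 = 138384 ≡ 228 (mod 397)
364^32 ≡ 228^2 = 51984 ≡ 374 (mod 397)
364^64 ≡ 374^2 = 139876 ≡ 132 (mod 397)
364^128 ≡ 132^2 = 17424 ≡ 353 (mod 397)
364^256 ≡ 353^2 = 124609 ≡ 348 (mod 397)
364^366 = 364^256 * 364^64 * 364^32 * 364^8 * 364^4 * 364^2 ≡ 348 * 132 * 374 * 372 * 82 * 295 (mod 397).
Accumulate the product:
348 * 132 = 45936 ≡ 281
281 * 374 = 105094 ≡ 286
286 * 372 = 106392 ≡ 393
393 * 82 = 32226 ≡ 69
69 * 295 = 20355 ≡ 108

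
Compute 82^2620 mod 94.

Using repeated squaring:
82^1 ≡ 82 (mod 94)
82^2 ≡ 82^2 = 6724 ≡ 50 (mod 94)
82^4 ≡ 50^2 = 2500 ≡ 56 (mod 94)
82^8 ≡ 56^2 = 3136 ≡ 34 (mod 94)
82^16 ≡ 34^2 = 1156 ≡ 28 (mod 94)
82^32 ≡ 28^2 = 784 ≡ 32 (mod 94)
82^64 ≡ 32^2 = 1024 ≡ 84 (mod 94)
82^128 ≡ 84^2 = 7056 ≡ 6 (mod 94)
82^256 ≡ 6^2 = 36 (mod 94)
82^512 ≡ 36^2 = 1296 ≡ 74 (mod 94)
82^1024 ≡ 74^2 = 5476 ≡ 24 (mod 94)
82^2048 ≡ 24^2 = 576 ≡ 12 (mod 94)
82^2620 = 82^2048 × 82^512 × 82^32 × 82^16 × 82^8 × 82^4 ≡ 12 × 74 × 32 × 28 × 34 × 56 (mod 94).
Accumulate the product:
12 × 74 = 888 ≡ 42
42 × 32 = 1344 ≡ 28
28 × 28 = 784 ≡ 32
32 × 34 = 1088 ≡ 54
54 × 56 = 3024 ≡ 16

16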